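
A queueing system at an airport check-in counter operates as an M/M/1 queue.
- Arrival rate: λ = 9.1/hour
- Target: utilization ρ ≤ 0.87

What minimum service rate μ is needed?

ρ = λ/μ, so μ = λ/ρ
μ ≥ 9.1/0.87 = 10.4598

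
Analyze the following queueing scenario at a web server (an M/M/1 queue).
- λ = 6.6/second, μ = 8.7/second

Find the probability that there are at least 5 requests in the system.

ρ = λ/μ = 6.6/8.7 = 0.75862
P(N ≥ n) = ρⁿ
P(N ≥ 5) = 0.75862^5
P(N ≥ 5) = 0.2513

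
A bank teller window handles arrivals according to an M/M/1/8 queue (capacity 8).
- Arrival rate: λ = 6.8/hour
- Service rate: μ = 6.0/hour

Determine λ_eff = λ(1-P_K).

ρ = λ/μ = 6.8/6.0 = 1.13333
P₀ = (1-ρ)/(1-ρ^(K+1)) = (1-1.13333)/(1-1.13333^9) = -0.13333/-2.0847 = 0.06396
P_K = P₀×ρ^K = 0.06396 × 1.13333^8 = 0.06396 × 2.7218 = 0.1741
λ_eff = λ(1-P_K) = 6.8 × (1 - 0.17408) = 6.8 × 0.82592 = 5.6163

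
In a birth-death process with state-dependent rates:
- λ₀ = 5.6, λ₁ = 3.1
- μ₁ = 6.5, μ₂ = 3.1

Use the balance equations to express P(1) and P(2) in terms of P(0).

Balance equations:
State 0: λ₀P₀ = μ₁P₁ → P₁ = (λ₀/μ₁)P₀ = (5.6/6.5)P₀ = 0.8615P₀
State 1: P₂ = (λ₀λ₁)/(μ₁μ₂)P₀ = (5.6×3.1)/(6.5×3.1)P₀ = 0.8615P₀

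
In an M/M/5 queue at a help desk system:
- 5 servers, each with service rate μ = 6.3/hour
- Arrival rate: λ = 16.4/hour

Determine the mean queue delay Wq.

Traffic intensity: ρ = λ/(cμ) = 16.4/(5×6.3) = 0.5206
Since ρ = 0.5206 < 1, system is stable.
Offered load a = λ/μ = cρ = 16.4/6.3 = 2.6032
P₀ = [ Σₙ₌₀^4 aⁿ/n! + a^5/(5!(1-ρ)) ]⁻¹
Σ = a^0/0! + a^1/1! + a^2/2! + a^3/3! + a^4/4! = 1.00000 + 2.60317 + 3.38826 + 2.94008 + 1.91338 = 11.8449
a^5/(5!(1-ρ)) = 119.5409/(120 × 0.47937) = 2.0781
P₀ = 1/(11.8449 + 2.0781) = 0.07182
Lq = P₀·a^5·ρ / (5!(1-ρ)²) = 0.07182 × 119.5409 × 0.5206 / (120 × 0.2298) = 0.1621
Wq = Lq/λ = 0.16211/16.4 = 0.009885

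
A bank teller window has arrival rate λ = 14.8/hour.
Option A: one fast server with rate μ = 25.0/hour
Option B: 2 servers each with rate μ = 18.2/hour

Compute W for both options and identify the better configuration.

Option A: single server μ = 25.0 (M/M/1)
  ρ_A = 14.8/25.0 = 0.5920
  W_A = 1/(μ-λ) = 1/(25.0-14.8) = 1/10.20 = 0.09804

Option B: 2 servers μ = 18.2 (M/M/2)
  ρ_B = λ/(cμ) = 14.8/(2×18.2) = 0.4066
  Offered load a = λ/μ = cρ = 14.8/18.2 = 0.8132
  P₀ = [ Σₙ₌₀^1 aⁿ/n! + a^2/(2!(1-ρ)) ]⁻¹
  Σ = a^0/0! + a^1/1! = 1.0000 + 0.8132 = 1.8132
  a^2/(2!(1-ρ)) = 0.6613/(2 × 0.5934) = 0.5572
  P₀ = 1/(1.8132 + 0.5572) = 0.4219
  Lq = P₀·a^2·ρ / (2!(1-ρ)²) = 0.4219 × 0.6613 × 0.4066 / (2 × 0.3521) = 0.1611
  Wq_B = Lq/λ = 0.16106/14.8 = 0.01088
  W_B = Wq_B + 1/μ = 0.01088 + 0.05495 = 0.06583

Since W_B = 0.06583 < W_A = 0.09804, Option B (multiple servers) has the shorter time in system.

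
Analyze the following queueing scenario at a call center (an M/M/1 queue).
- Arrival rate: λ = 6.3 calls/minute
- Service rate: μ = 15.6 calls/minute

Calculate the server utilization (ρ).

Server utilization: ρ = λ/μ
ρ = 6.3/15.6 = 0.4038
The server is busy 40.38% of the time.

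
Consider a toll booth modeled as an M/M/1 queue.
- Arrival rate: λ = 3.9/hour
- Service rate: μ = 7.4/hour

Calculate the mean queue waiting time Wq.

First, compute utilization: ρ = λ/μ = 3.9/7.4 = 0.5270
For M/M/1: Wq = λ/(μ(μ-λ))
Wq = 3.9/(7.4 × (7.4-3.9))
Wq = 3.9/(7.4 × 3.50)
Wq = 0.1506 hours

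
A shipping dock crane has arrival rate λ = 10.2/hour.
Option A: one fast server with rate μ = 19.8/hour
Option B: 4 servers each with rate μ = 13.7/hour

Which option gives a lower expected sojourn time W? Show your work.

Option A: single server μ = 19.8 (M/M/1)
  ρ_A = 10.2/19.8 = 0.5152
  W_A = 1/(μ-λ) = 1/(19.8-10.2) = 1/9.60 = 0.1042

Option B: 4 servers μ = 13.7 (M/M/4)
  ρ_B = λ/(cμ) = 10.2/(4×13.7) = 0.1861
  Offered load a = λ/μ = cρ = 10.2/13.7 = 0.7445
  P₀ = [ Σₙ₌₀^3 aⁿ/n! + a^4/(4!(1-ρ)) ]⁻¹
  Σ = a^0/0! + a^1/1! + a^2/2! + a^3/3! = 1.0000 + 0.7445 + 0.2772 + 0.06878 = 2.0905
  a^4/(4!(1-ρ)) = 0.3073/(24 × 0.8139) = 0.01573
  P₀ = 1/(2.0905 + 0.01573) = 0.4748
  Lq = P₀·a^4·ρ / (4!(1-ρ)²) = 0.4748 × 0.3073 × 0.1861 / (24 × 0.6624) = 0.001708
  Wq_B = Lq/λ = 0.001708/10.2 = 0.0001675
  W_B = Wq_B + 1/μ = 0.0001675 + 0.07299 = 0.07316

Since W_B = 0.07316 < W_A = 0.1042, Option B (multiple servers) has the shorter time in system.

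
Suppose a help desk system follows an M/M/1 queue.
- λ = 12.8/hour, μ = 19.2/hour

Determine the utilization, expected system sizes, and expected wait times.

Step 1: ρ = λ/μ = 12.8/19.2 = 0.6667
Step 2: L = λ/(μ-λ) = 12.8/6.40 = 2.0000
Step 3: Lq = λ²/(μ(μ-λ)) = 163.84/(19.2×6.40) = 1.3333
Step 4: W = 1/(μ-λ) = 1/6.40 = 0.15625
Step 5: Wq = λ/(μ(μ-λ)) = 12.8/(19.2×6.40) = 0.1042
Step 6: P(0) = 1-ρ = 0.3333
Verify: L = λW = 12.8×0.15625 = 2.0000 ✔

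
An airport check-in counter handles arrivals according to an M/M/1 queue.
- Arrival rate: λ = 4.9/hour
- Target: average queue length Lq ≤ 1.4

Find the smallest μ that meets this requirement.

For M/M/1: Lq = λ²/(μ(μ-λ))
Need Lq ≤ 1.4, i.e. μ(μ-λ) ≥ λ²/1.4
μ² - 4.9μ - 24.01/1.4 ≥ 0  →  μ² - 4.9μ - 17.1500 ≥ 0
Quadratic formula (positive root): μ = [λ + √(λ² + 4×17.1500)]/2
Discriminant: 24.01 + 4×17.1500 = 92.6100, √92.6100 = 9.6234
μ ≥ (4.9 + 9.6234)/2 = 7.2617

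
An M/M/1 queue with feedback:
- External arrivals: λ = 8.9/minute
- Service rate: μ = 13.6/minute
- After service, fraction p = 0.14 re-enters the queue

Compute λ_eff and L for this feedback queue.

Effective arrival rate: λ_eff = λ/(1-p) = 8.9/(1-0.14) = 8.9/0.86 = 10.3488
ρ = λ_eff/μ = 10.3488/13.6 = 0.76094
L = ρ/(1-ρ) = 0.76094/(1-0.76094) = 3.1831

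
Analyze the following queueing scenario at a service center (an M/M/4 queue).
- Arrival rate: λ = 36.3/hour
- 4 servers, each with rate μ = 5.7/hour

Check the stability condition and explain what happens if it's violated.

Stability requires ρ = λ/(cμ) < 1
ρ = 36.3/(4 × 5.7) = 36.3/22.80 = 1.5921
Since 1.5921 ≥ 1, the system is UNSTABLE.
Need c > λ/μ = 36.3/5.7 = 6.37.
Minimum servers needed: c = 7.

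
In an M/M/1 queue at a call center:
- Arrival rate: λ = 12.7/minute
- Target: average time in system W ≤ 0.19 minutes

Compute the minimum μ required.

For M/M/1: W = 1/(μ-λ)
Need W ≤ 0.19, so 1/(μ-λ) ≤ 0.19
μ - λ ≥ 1/0.19 = 5.2632
μ ≥ 12.7 + 5.2632 = 17.9632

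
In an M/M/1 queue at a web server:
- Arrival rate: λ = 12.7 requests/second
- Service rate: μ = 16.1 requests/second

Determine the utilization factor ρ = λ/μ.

Server utilization: ρ = λ/μ
ρ = 12.7/16.1 = 0.7888
The server is busy 78.88% of the time.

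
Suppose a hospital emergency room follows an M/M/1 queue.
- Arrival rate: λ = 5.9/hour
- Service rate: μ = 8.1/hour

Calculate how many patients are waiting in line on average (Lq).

ρ = λ/μ = 5.9/8.1 = 0.7284
For M/M/1: Lq = λ²/(μ(μ-λ))
Lq = 34.81/(8.1 × 2.20)
Lq = 1.9534 patients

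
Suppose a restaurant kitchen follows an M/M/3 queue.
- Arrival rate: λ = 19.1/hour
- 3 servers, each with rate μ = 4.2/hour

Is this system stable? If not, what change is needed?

Stability requires ρ = λ/(cμ) < 1
ρ = 19.1/(3 × 4.2) = 19.1/12.60 = 1.5159
Since 1.5159 ≥ 1, the system is UNSTABLE.
Need c > λ/μ = 19.1/4.2 = 4.55.
Minimum servers needed: c = 5.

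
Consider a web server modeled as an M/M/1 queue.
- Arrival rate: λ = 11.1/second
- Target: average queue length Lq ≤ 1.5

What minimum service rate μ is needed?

For M/M/1: Lq = λ²/(μ(μ-λ))
Need Lq ≤ 1.5, i.e. μ(μ-λ) ≥ λ²/1.5
μ² - 11.1μ - 123.21/1.5 ≥ 0  →  μ² - 11.1μ - 82.1400 ≥ 0
Quadratic formula (positive root): μ = [λ + √(λ² + 4×82.1400)]/2
Discriminant: 123.21 + 4×82.1400 = 451.7700, √451.7700 = 21.25488
μ ≥ (11.1 + 21.25488)/2 = 16.1774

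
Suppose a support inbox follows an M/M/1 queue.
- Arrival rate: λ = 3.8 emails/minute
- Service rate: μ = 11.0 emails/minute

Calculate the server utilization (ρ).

Server utilization: ρ = λ/μ
ρ = 3.8/11.0 = 0.3455
The server is busy 34.55% of the time.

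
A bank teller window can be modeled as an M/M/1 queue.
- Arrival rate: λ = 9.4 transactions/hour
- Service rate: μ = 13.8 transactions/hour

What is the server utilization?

Server utilization: ρ = λ/μ
ρ = 9.4/13.8 = 0.6812
The server is busy 68.12% of the time.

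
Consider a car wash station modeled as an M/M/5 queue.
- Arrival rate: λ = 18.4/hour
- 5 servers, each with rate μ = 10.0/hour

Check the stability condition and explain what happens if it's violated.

Stability requires ρ = λ/(cμ) < 1
ρ = 18.4/(5 × 10.0) = 18.4/50.00 = 0.3680
Since 0.3680 < 1, the system is STABLE.
The servers are busy 36.80% of the time.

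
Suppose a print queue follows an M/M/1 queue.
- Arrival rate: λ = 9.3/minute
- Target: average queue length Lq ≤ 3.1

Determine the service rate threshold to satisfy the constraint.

For M/M/1: Lq = λ²/(μ(μ-λ))
Need Lq ≤ 3.1, i.e. μ(μ-λ) ≥ λ²/3.1
μ² - 9.3μ - 86.49/3.1 ≥ 0  →  μ² - 9.3μ - 27.9000 ≥ 0
Quadratic formula (positive root): μ = [λ + √(λ² + 4×27.9000)]/2
Discriminant: 86.49 + 4×27.9000 = 198.0900, √198.0900 = 14.0744
μ ≥ (9.3 + 14.0744)/2 = 11.6872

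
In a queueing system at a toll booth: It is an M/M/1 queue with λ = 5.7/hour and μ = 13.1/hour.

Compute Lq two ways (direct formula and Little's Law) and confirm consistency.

Method 1 (direct): Lq = λ²/(μ(μ-λ)) = 32.49/(13.1 × 7.40) = 0.3352

Method 2 (Little's Law):
W = 1/(μ-λ) = 1/7.40 = 0.13514
Wq = W - 1/μ = 0.13514 - 0.076336 = 0.05880
Lq = λWq = 5.7 × 0.05880 = 0.3352 ✔ (matches Method 1)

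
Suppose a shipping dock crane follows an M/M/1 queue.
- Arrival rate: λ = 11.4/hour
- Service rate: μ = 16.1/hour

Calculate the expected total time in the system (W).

First, compute utilization: ρ = λ/μ = 11.4/16.1 = 0.7081
For M/M/1: W = 1/(μ-λ)
W = 1/(16.1-11.4) = 1/4.70
W = 0.2128 hours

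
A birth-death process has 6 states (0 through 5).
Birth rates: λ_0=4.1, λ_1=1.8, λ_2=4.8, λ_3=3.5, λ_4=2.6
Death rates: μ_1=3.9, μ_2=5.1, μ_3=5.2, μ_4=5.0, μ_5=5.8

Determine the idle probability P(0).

Ratios P(n)/P(0) = (λ₀···λₙ₋₁)/(μ₁···μₙ):
P(1)/P(0) = (4.1)/(3.9) = 1.0513
P(2)/P(0) = (4.1×1.8)/(3.9×5.1) = 0.3710
P(3)/P(0) = (4.1×1.8×4.8)/(3.9×5.1×5.2) = 0.3425
P(4)/P(0) = (4.1×1.8×4.8×3.5)/(3.9×5.1×5.2×5.0) = 0.2397
P(5)/P(0) = (4.1×1.8×4.8×3.5×2.6)/(3.9×5.1×5.2×5.0×5.8) = 0.1075

Normalization: ∑ P(n) = 1
P(0) × (1.0000 + 1.0513 + 0.3710 + 0.3425 + 0.2397 + 0.1075) = 1
P(0) × 3.1120 = 1
P(0) = 1/3.1120 = 0.3213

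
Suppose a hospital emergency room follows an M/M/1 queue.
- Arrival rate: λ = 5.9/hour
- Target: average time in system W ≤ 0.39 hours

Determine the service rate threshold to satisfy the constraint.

For M/M/1: W = 1/(μ-λ)
Need W ≤ 0.39, so 1/(μ-λ) ≤ 0.39
μ - λ ≥ 1/0.39 = 2.5641
μ ≥ 5.9 + 2.5641 = 8.4641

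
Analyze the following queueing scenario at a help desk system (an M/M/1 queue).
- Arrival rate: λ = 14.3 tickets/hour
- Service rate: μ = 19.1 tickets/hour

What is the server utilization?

Server utilization: ρ = λ/μ
ρ = 14.3/19.1 = 0.7487
The server is busy 74.87% of the time.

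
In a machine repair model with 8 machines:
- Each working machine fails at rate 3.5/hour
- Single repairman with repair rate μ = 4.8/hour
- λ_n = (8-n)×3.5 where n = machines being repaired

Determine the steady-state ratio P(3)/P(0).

P(3)/P(0) = ∏_{i=0}^{3-1} λ_i/μ_{i+1}
= (8-0)×3.5/4.8 × (8-1)×3.5/4.8 × (8-2)×3.5/4.8
= 130.2626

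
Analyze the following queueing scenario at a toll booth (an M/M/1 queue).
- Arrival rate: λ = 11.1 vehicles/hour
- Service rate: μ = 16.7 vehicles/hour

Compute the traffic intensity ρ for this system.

Server utilization: ρ = λ/μ
ρ = 11.1/16.7 = 0.6647
The server is busy 66.47% of the time.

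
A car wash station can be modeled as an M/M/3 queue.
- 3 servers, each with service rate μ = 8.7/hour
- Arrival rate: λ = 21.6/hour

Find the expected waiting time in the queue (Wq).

Traffic intensity: ρ = λ/(cμ) = 21.6/(3×8.7) = 0.8276
Since ρ = 0.8276 < 1, system is stable.
Offered load a = λ/μ = cρ = 21.6/8.7 = 2.4828
P₀ = [ Σₙ₌₀^2 aⁿ/n! + a^3/(3!(1-ρ)) ]⁻¹
Σ = a^0/0! + a^1/1! + a^2/2! = 1.0000 + 2.4828 + 3.0820 = 6.5648
a^3/(3!(1-ρ)) = 15.3039/(6 × 0.172414) = 14.7938
P₀ = 1/(6.5648 + 14.7938) = 0.04682
Lq = P₀·a^3·ρ / (3!(1-ρ)²) = 0.046820 × 15.3039 × 0.82759 / (6 × 0.029727) = 3.3247
Wq = Lq/λ = 3.3247/21.6 = 0.1539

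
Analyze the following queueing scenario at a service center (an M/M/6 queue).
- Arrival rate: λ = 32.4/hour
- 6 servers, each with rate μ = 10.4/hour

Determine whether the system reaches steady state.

Stability requires ρ = λ/(cμ) < 1
ρ = 32.4/(6 × 10.4) = 32.4/62.40 = 0.5192
Since 0.5192 < 1, the system is STABLE.
The servers are busy 51.92% of the time.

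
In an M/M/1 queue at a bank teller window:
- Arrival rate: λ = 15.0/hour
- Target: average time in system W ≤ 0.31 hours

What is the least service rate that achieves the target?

For M/M/1: W = 1/(μ-λ)
Need W ≤ 0.31, so 1/(μ-λ) ≤ 0.31
μ - λ ≥ 1/0.31 = 3.2258
μ ≥ 15.0 + 3.2258 = 18.2258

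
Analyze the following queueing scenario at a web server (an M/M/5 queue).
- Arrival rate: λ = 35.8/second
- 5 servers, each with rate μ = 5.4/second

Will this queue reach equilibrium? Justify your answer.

Stability requires ρ = λ/(cμ) < 1
ρ = 35.8/(5 × 5.4) = 35.8/27.00 = 1.3259
Since 1.3259 ≥ 1, the system is UNSTABLE.
Need c > λ/μ = 35.8/5.4 = 6.63.
Minimum servers needed: c = 7.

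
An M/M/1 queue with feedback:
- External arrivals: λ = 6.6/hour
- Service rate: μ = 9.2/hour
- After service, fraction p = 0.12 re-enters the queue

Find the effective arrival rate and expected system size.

Effective arrival rate: λ_eff = λ/(1-p) = 6.6/(1-0.12) = 6.6/0.88 = 7.5000
ρ = λ_eff/μ = 7.5000/9.2 = 0.81522
L = ρ/(1-ρ) = 0.81522/(1-0.81522) = 4.4118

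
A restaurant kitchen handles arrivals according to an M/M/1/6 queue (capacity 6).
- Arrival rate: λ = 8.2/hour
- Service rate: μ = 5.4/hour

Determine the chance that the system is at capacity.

ρ = λ/μ = 8.2/5.4 = 1.5185
P₀ = (1-ρ)/(1-ρ^(K+1)) = (1-1.5185)/(1-1.5185^7) = -0.5185/-17.6167 = 0.02943
P_K = P₀×ρ^K = 0.02943 × 1.5185^6 = 0.02943 × 12.2600 = 0.3608
Blocking probability = 36.08%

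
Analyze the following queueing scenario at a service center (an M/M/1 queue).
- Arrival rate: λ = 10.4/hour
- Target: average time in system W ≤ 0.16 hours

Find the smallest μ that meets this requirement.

For M/M/1: W = 1/(μ-λ)
Need W ≤ 0.16, so 1/(μ-λ) ≤ 0.16
μ - λ ≥ 1/0.16 = 6.2500
μ ≥ 10.4 + 6.2500 = 16.6500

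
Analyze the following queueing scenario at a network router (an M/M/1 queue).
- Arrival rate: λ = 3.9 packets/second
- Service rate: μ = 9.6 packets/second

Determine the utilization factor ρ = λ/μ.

Server utilization: ρ = λ/μ
ρ = 3.9/9.6 = 0.4062
The server is busy 40.62% of the time.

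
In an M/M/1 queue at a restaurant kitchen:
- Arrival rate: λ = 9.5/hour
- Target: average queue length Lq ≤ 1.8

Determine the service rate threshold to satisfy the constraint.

For M/M/1: Lq = λ²/(μ(μ-λ))
Need Lq ≤ 1.8, i.e. μ(μ-λ) ≥ λ²/1.8
μ² - 9.5μ - 90.25/1.8 ≥ 0  →  μ² - 9.5μ - 50.1389 ≥ 0
Quadratic formula (positive root): μ = [λ + √(λ² + 4×50.1389)]/2
Discriminant: 90.25 + 4×50.1389 = 290.8056, √290.8056 = 17.0530
μ ≥ (9.5 + 17.0530)/2 = 13.2765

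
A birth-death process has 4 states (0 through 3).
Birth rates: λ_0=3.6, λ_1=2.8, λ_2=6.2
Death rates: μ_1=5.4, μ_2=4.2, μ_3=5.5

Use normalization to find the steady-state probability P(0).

Ratios P(n)/P(0) = (λ₀···λₙ₋₁)/(μ₁···μₙ):
P(1)/P(0) = (3.6)/(5.4) = 0.6667
P(2)/P(0) = (3.6×2.8)/(5.4×4.2) = 0.4444
P(3)/P(0) = (3.6×2.8×6.2)/(5.4×4.2×5.5) = 0.5010

Normalization: ∑ P(n) = 1
P(0) × (1.0000 + 0.6667 + 0.4444 + 0.5010) = 1
P(0) × 2.6121 = 1
P(0) = 1/2.6121 = 0.3828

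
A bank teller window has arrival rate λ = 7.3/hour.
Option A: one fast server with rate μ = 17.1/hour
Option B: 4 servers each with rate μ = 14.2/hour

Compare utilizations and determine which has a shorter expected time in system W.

Option A: single server μ = 17.1 (M/M/1)
  ρ_A = 7.3/17.1 = 0.4269
  W_A = 1/(μ-λ) = 1/(17.1-7.3) = 1/9.80 = 0.1020

Option B: 4 servers μ = 14.2 (M/M/4)
  ρ_B = λ/(cμ) = 7.3/(4×14.2) = 0.1285
  Offered load a = λ/μ = cρ = 7.3/14.2 = 0.5141
  P₀ = [ Σₙ₌₀^3 aⁿ/n! + a^4/(4!(1-ρ)) ]⁻¹
  Σ = a^0/0! + a^1/1! + a^2/2! + a^3/3! = 1.0000 + 0.51408 + 0.13214 + 0.022644 = 1.6689
  a^4/(4!(1-ρ)) = 0.069845/(24 × 0.87148) = 0.003339
  P₀ = 1/(1.6689 + 0.003339) = 0.5980
  Lq = P₀·a^4·ρ / (4!(1-ρ)²) = 0.5980 × 0.06985 × 0.1285 / (24 × 0.7595) = 0.0002945
  Wq_B = Lq/λ = 0.0002945/7.3 = 0.00004034
  W_B = Wq_B + 1/μ = 0.00004034 + 0.07042 = 0.07046

Since W_B = 0.07046 < W_A = 0.1020, Option B (multiple servers) has the shorter time in system.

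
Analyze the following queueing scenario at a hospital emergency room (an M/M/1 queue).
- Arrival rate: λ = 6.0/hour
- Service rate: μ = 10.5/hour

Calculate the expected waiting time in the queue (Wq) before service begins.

First, compute utilization: ρ = λ/μ = 6.0/10.5 = 0.5714
For M/M/1: Wq = λ/(μ(μ-λ))
Wq = 6.0/(10.5 × (10.5-6.0))
Wq = 6.0/(10.5 × 4.50)
Wq = 0.1270 hours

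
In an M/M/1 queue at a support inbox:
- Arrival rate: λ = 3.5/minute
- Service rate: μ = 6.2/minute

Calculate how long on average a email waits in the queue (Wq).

First, compute utilization: ρ = λ/μ = 3.5/6.2 = 0.5645
For M/M/1: Wq = λ/(μ(μ-λ))
Wq = 3.5/(6.2 × (6.2-3.5))
Wq = 3.5/(6.2 × 2.70)
Wq = 0.2091 minutes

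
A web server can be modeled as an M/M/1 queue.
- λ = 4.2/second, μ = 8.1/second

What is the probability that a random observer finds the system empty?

ρ = λ/μ = 4.2/8.1 = 0.5185
P(0) = 1 - ρ = 1 - 0.5185 = 0.4815
The server is idle 48.15% of the time.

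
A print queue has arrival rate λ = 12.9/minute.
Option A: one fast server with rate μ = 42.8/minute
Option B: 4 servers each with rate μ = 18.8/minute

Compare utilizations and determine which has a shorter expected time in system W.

Option A: single server μ = 42.8 (M/M/1)
  ρ_A = 12.9/42.8 = 0.3014
  W_A = 1/(μ-λ) = 1/(42.8-12.9) = 1/29.90 = 0.03344

Option B: 4 servers μ = 18.8 (M/M/4)
  ρ_B = λ/(cμ) = 12.9/(4×18.8) = 0.1715
  Offered load a = λ/μ = cρ = 12.9/18.8 = 0.6862
  P₀ = [ Σₙ₌₀^3 aⁿ/n! + a^4/(4!(1-ρ)) ]⁻¹
  Σ = a^0/0! + a^1/1! + a^2/2! + a^3/3! = 1.0000 + 0.6862 + 0.2354 + 0.05384 = 1.9754
  a^4/(4!(1-ρ)) = 0.2217/(24 × 0.8285) = 0.01115
  P₀ = 1/(1.9754 + 0.01115) = 0.5034
  Lq = P₀·a^4·ρ / (4!(1-ρ)²) = 0.5034 × 0.2217 × 0.1715 / (24 × 0.6863) = 0.001162
  Wq_B = Lq/λ = 0.001162/12.9 = 0.00009008
  W_B = Wq_B + 1/μ = 0.00009008 + 0.05319 = 0.05328

Since W_A = 0.03344 < W_B = 0.05328, Option A (single fast server) has the shorter time in system.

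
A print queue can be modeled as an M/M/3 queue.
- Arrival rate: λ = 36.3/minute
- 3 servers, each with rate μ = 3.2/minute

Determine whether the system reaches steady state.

Stability requires ρ = λ/(cμ) < 1
ρ = 36.3/(3 × 3.2) = 36.3/9.60 = 3.7812
Since 3.7812 ≥ 1, the system is UNSTABLE.
Need c > λ/μ = 36.3/3.2 = 11.34.
Minimum servers needed: c = 12.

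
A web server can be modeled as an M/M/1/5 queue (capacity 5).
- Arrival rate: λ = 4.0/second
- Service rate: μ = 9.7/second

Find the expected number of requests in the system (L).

ρ = λ/μ = 4.0/9.7 = 0.41237
P₀ = (1-ρ)/(1-ρ^(K+1)) = (1-0.41237)/(1-0.41237^6) = 0.5876/0.9951 = 0.5905
P_K = P₀×ρ^K = 0.590534 × 0.41237^5 = 0.590534 × 0.0119244 = 0.007042
L = ρ[1 - (K+1)ρ^K + Kρ^(K+1)] / [(1-ρ)(1-ρ^(K+1))]
L = 0.41237 × (1 - 6×0.01192 + 5×0.004917) / ((1 - 0.41237) × (1 - 0.004917)) = 0.6721 requests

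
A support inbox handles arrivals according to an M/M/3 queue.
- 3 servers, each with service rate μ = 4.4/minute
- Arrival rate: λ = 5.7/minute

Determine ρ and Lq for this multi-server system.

Traffic intensity: ρ = λ/(cμ) = 5.7/(3×4.4) = 0.4318
Since ρ = 0.4318 < 1, system is stable.
Offered load a = λ/μ = cρ = 5.7/4.4 = 1.2955
P₀ = [ Σₙ₌₀^2 aⁿ/n! + a^3/(3!(1-ρ)) ]⁻¹
Σ = a^0/0! + a^1/1! + a^2/2! = 1.0000 + 1.2955 + 0.8391 = 3.1346
a^3/(3!(1-ρ)) = 2.1740/(6 × 0.5682) = 0.6377
P₀ = 1/(3.1346 + 0.6377) = 0.2651
Lq = P₀·a^3·ρ / (3!(1-ρ)²) = 0.2651 × 2.1740 × 0.4318 / (6 × 0.3228) = 0.1285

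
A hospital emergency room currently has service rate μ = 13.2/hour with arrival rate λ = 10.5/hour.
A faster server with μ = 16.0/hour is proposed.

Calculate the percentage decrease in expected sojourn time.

System 1: ρ₁ = 10.5/13.2 = 0.7955, W₁ = 1/(13.2-10.5) = 0.37037
System 2: ρ₂ = 10.5/16.0 = 0.6562, W₂ = 1/(16.0-10.5) = 0.18182
Improvement: (W₁-W₂)/W₁ = (0.37037-0.18182)/0.37037 = 50.91%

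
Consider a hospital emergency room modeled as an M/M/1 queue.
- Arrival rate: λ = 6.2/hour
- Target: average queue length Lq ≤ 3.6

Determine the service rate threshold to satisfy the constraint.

For M/M/1: Lq = λ²/(μ(μ-λ))
Need Lq ≤ 3.6, i.e. μ(μ-λ) ≥ λ²/3.6
μ² - 6.2μ - 38.44/3.6 ≥ 0  →  μ² - 6.2μ - 10.67778 ≥ 0
Quadratic formula (positive root): μ = [λ + √(λ² + 4×10.67778)]/2
Discriminant: 38.44 + 4×10.67778 = 81.1511, √81.1511 = 9.0084
μ ≥ (6.2 + 9.0084)/2 = 7.6042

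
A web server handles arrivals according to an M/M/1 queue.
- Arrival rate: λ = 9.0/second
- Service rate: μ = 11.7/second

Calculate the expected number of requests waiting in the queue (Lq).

ρ = λ/μ = 9.0/11.7 = 0.7692
For M/M/1: Lq = λ²/(μ(μ-λ))
Lq = 81.00/(11.7 × 2.70)
Lq = 2.5641 requests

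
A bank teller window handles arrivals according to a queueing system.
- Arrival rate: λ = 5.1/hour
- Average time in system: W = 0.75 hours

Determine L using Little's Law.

Little's Law: L = λW
L = 5.1 × 0.75 = 3.8250 transactions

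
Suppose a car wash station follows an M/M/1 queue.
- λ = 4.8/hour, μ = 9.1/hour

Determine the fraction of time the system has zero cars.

ρ = λ/μ = 4.8/9.1 = 0.5275
P(0) = 1 - ρ = 1 - 0.5275 = 0.4725
The server is idle 47.25% of the time.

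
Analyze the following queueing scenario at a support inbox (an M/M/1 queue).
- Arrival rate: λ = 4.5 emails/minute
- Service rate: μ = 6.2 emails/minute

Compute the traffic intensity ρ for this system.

Server utilization: ρ = λ/μ
ρ = 4.5/6.2 = 0.7258
The server is busy 72.58% of the time.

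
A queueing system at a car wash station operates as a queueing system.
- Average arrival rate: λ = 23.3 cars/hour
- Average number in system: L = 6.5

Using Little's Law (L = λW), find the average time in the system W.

Little's Law: L = λW, so W = L/λ
W = 6.5/23.3 = 0.2790 hours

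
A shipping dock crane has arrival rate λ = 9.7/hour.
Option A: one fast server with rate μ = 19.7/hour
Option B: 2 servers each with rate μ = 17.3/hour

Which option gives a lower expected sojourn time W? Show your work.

Option A: single server μ = 19.7 (M/M/1)
  ρ_A = 9.7/19.7 = 0.4924
  W_A = 1/(μ-λ) = 1/(19.7-9.7) = 1/10.00 = 0.1000

Option B: 2 servers μ = 17.3 (M/M/2)
  ρ_B = λ/(cμ) = 9.7/(2×17.3) = 0.2803
  Offered load a = λ/μ = cρ = 9.7/17.3 = 0.5607
  P₀ = [ Σₙ₌₀^1 aⁿ/n! + a^2/(2!(1-ρ)) ]⁻¹
  Σ = a^0/0! + a^1/1! = 1.0000 + 0.5607 = 1.5607
  a^2/(2!(1-ρ)) = 0.3144/(2 × 0.7197) = 0.2184
  P₀ = 1/(1.5607 + 0.2184) = 0.5621
  Lq = P₀·a^2·ρ / (2!(1-ρ)²) = 0.56208 × 0.31438 × 0.28035 / (2 × 0.51790) = 0.04783
  Wq_B = Lq/λ = 0.04783/9.7 = 0.004931
  W_B = Wq_B + 1/μ = 0.004931 + 0.05780 = 0.06273

Since W_B = 0.06273 < W_A = 0.1000, Option B (multiple servers) has the shorter time in system.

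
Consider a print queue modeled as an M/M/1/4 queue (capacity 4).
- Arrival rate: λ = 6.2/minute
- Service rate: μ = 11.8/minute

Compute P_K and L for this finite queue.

ρ = λ/μ = 6.2/11.8 = 0.52542
P₀ = (1-ρ)/(1-ρ^(K+1)) = (1-0.52542)/(1-0.52542^5) = 0.4746/0.9600 = 0.4944
P_K = P₀×ρ^K = 0.4944 × 0.52542^4 = 0.4944 × 0.07621 = 0.03768
Blocking probability P_4 = 0.03768 (3.77%)
L = ρ[1 - (K+1)ρ^K + Kρ^(K+1)] / [(1-ρ)(1-ρ^(K+1))]
L = 0.52542 × (1 - 5×0.07621 + 4×0.04004) / ((1 - 0.52542) × (1 - 0.04004)) = 0.8986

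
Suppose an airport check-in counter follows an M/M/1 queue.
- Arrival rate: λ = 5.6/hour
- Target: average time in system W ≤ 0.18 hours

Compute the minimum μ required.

For M/M/1: W = 1/(μ-λ)
Need W ≤ 0.18, so 1/(μ-λ) ≤ 0.18
μ - λ ≥ 1/0.18 = 5.5556
μ ≥ 5.6 + 5.5556 = 11.1556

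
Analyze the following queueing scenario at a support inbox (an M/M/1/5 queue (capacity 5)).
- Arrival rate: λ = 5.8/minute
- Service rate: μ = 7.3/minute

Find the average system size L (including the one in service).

ρ = λ/μ = 5.8/7.3 = 0.79452
P₀ = (1-ρ)/(1-ρ^(K+1)) = (1-0.79452)/(1-0.79452^6) = 0.20548/0.74845 = 0.2745
P_K = P₀×ρ^K = 0.27454 × 0.79452^5 = 0.27454 × 0.31661 = 0.08692
L = ρ[1 - (K+1)ρ^K + Kρ^(K+1)] / [(1-ρ)(1-ρ^(K+1))]
L = 0.79452 × (1 - 6×0.316610 + 5×0.251553) / ((1 - 0.79452) × (1 - 0.251553)) = 1.8501 emails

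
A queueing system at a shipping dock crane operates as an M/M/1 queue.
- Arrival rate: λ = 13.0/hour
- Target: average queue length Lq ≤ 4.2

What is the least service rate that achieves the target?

For M/M/1: Lq = λ²/(μ(μ-λ))
Need Lq ≤ 4.2, i.e. μ(μ-λ) ≥ λ²/4.2
μ² - 13.0μ - 169.00/4.2 ≥ 0  →  μ² - 13.0μ - 40.2381 ≥ 0
Quadratic formula (positive root): μ = [λ + √(λ² + 4×40.2381)]/2
Discriminant: 169.00 + 4×40.2381 = 329.9524, √329.9524 = 18.1646
μ ≥ (13.0 + 18.1646)/2 = 15.5823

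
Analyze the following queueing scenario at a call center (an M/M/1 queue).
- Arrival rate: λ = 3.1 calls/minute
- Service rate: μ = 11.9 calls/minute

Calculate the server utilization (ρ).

Server utilization: ρ = λ/μ
ρ = 3.1/11.9 = 0.2605
The server is busy 26.05% of the time.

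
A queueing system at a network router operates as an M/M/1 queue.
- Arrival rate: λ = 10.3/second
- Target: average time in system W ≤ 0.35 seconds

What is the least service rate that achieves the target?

For M/M/1: W = 1/(μ-λ)
Need W ≤ 0.35, so 1/(μ-λ) ≤ 0.35
μ - λ ≥ 1/0.35 = 2.8571
μ ≥ 10.3 + 2.8571 = 13.1571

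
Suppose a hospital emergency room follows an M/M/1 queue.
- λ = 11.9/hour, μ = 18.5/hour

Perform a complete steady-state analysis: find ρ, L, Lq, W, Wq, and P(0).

Step 1: ρ = λ/μ = 11.9/18.5 = 0.6432
Step 2: L = λ/(μ-λ) = 11.9/6.60 = 1.8030
Step 3: Lq = λ²/(μ(μ-λ)) = 141.61/(18.5×6.60) = 1.1598
Step 4: W = 1/(μ-λ) = 1/6.60 = 0.151515
Step 5: Wq = λ/(μ(μ-λ)) = 11.9/(18.5×6.60) = 0.09746
Step 6: P(0) = 1-ρ = 0.3568
Verify: L = λW = 11.9×0.151515 = 1.8030 ✔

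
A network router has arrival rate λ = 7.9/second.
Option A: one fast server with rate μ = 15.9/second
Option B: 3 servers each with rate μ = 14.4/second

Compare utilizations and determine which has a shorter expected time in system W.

Option A: single server μ = 15.9 (M/M/1)
  ρ_A = 7.9/15.9 = 0.4969
  W_A = 1/(μ-λ) = 1/(15.9-7.9) = 1/8.00 = 0.1250

Option B: 3 servers μ = 14.4 (M/M/3)
  ρ_B = λ/(cμ) = 7.9/(3×14.4) = 0.1829
  Offered load a = λ/μ = cρ = 7.9/14.4 = 0.5486
  P₀ = [ Σₙ₌₀^2 aⁿ/n! + a^3/(3!(1-ρ)) ]⁻¹
  Σ = a^0/0! + a^1/1! + a^2/2! = 1.0000 + 0.5486 + 0.1505 = 1.6991
  a^3/(3!(1-ρ)) = 0.1651/(6 × 0.8171) = 0.03368
  P₀ = 1/(1.6991 + 0.03368) = 0.5771
  Lq = P₀·a^3·ρ / (3!(1-ρ)²) = 0.5771 × 0.1651 × 0.1829 / (6 × 0.6677) = 0.004350
  Wq_B = Lq/λ = 0.004349721/7.9 = 0.0005505976
  W_B = Wq_B + 1/μ = 0.0005505976 + 0.06944444 = 0.07000

Since W_B = 0.07000 < W_A = 0.1250, Option B (multiple servers) has the shorter time in system.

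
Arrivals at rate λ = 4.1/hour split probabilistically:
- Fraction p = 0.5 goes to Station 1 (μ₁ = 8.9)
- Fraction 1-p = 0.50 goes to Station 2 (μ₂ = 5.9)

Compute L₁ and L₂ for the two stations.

Effective rates: λ₁ = 4.1×0.5 = 2.05, λ₂ = 4.1×0.50 = 2.05
Station 1: ρ₁ = 2.05/8.9 = 0.23034, L₁ = ρ₁/(1-ρ₁) = 0.23034/(1-0.23034) = 0.2993
Station 2: ρ₂ = 2.05/5.9 = 0.34746, L₂ = ρ₂/(1-ρ₂) = 0.34746/(1-0.34746) = 0.5325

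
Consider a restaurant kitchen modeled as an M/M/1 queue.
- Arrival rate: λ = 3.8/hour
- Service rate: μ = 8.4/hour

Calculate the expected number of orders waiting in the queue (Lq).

ρ = λ/μ = 3.8/8.4 = 0.4524
For M/M/1: Lq = λ²/(μ(μ-λ))
Lq = 14.44/(8.4 × 4.60)
Lq = 0.3737 orders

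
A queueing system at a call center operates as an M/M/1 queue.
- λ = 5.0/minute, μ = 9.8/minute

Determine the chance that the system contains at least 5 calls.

ρ = λ/μ = 5.0/9.8 = 0.5102
P(N ≥ n) = ρⁿ
P(N ≥ 5) = 0.5102^5
P(N ≥ 5) = 0.03457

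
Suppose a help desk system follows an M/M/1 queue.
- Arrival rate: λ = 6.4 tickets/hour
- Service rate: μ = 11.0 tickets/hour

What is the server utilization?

Server utilization: ρ = λ/μ
ρ = 6.4/11.0 = 0.5818
The server is busy 58.18% of the time.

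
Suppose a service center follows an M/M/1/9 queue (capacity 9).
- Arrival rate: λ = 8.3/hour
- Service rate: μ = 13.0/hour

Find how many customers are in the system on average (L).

ρ = λ/μ = 8.3/13.0 = 0.63846
P₀ = (1-ρ)/(1-ρ^(K+1)) = (1-0.63846)/(1-0.63846^10) = 0.36154/0.98875 = 0.3657
P_K = P₀×ρ^K = 0.36566 × 0.63846^9 = 0.36566 × 0.017628 = 0.006446
L = ρ[1 - (K+1)ρ^K + Kρ^(K+1)] / [(1-ρ)(1-ρ^(K+1))]
L = 0.63846 × (1 - 10×0.017628 + 9×0.011255) / ((1 - 0.63846) × (1 - 0.011255)) = 1.6521 customers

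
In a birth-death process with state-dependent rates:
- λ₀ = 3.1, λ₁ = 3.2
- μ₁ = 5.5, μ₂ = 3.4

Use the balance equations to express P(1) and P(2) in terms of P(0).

Balance equations:
State 0: λ₀P₀ = μ₁P₁ → P₁ = (λ₀/μ₁)P₀ = (3.1/5.5)P₀ = 0.5636P₀
State 1: P₂ = (λ₀λ₁)/(μ₁μ₂)P₀ = (3.1×3.2)/(5.5×3.4)P₀ = 0.5305P₀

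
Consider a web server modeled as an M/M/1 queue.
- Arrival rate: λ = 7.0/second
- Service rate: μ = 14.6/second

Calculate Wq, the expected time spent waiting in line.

First, compute utilization: ρ = λ/μ = 7.0/14.6 = 0.4795
For M/M/1: Wq = λ/(μ(μ-λ))
Wq = 7.0/(14.6 × (14.6-7.0))
Wq = 7.0/(14.6 × 7.60)
Wq = 0.06309 seconds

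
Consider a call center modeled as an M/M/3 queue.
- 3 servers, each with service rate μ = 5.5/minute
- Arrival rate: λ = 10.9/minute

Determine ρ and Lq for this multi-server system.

Traffic intensity: ρ = λ/(cμ) = 10.9/(3×5.5) = 0.6606
Since ρ = 0.6606 < 1, system is stable.
Offered load a = λ/μ = cρ = 10.9/5.5 = 1.9818
P₀ = [ Σₙ₌₀^2 aⁿ/n! + a^3/(3!(1-ρ)) ]⁻¹
Σ = a^0/0! + a^1/1! + a^2/2! = 1.0000 + 1.9818 + 1.9638 = 4.9456
a^3/(3!(1-ρ)) = 7.7838/(6 × 0.33939) = 3.8224
P₀ = 1/(4.9456 + 3.8224) = 0.1141
Lq = P₀·a^3·ρ / (3!(1-ρ)²) = 0.11405 × 7.7838 × 0.66061 / (6 × 0.11519) = 0.8485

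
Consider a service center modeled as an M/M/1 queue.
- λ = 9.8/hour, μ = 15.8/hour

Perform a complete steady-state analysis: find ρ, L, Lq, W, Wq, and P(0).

Step 1: ρ = λ/μ = 9.8/15.8 = 0.6203
Step 2: L = λ/(μ-λ) = 9.8/6.00 = 1.6333
Step 3: Lq = λ²/(μ(μ-λ)) = 96.04/(15.8×6.00) = 1.0131
Step 4: W = 1/(μ-λ) = 1/6.00 = 0.166667
Step 5: Wq = λ/(μ(μ-λ)) = 9.8/(15.8×6.00) = 0.1034
Step 6: P(0) = 1-ρ = 0.3797
Verify: L = λW = 9.8×0.166667 = 1.6333 ✔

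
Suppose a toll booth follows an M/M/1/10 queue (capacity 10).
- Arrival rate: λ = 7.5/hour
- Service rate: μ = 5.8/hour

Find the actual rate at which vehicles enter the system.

ρ = λ/μ = 7.5/5.8 = 1.2931
P₀ = (1-ρ)/(1-ρ^(K+1)) = (1-1.2931)/(1-1.2931^11) = -0.2931/-15.9026 = 0.01843
P_K = P₀×ρ^K = 0.01843 × 1.2931^10 = 0.01843 × 13.0714 = 0.2409
λ_eff = λ(1-P_K) = 7.5 × (1 - 0.24092) = 7.5 × 0.75908 = 5.6931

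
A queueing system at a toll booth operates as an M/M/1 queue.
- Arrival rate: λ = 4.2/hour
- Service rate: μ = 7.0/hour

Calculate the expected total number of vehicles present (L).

ρ = λ/μ = 4.2/7.0 = 0.6000
For M/M/1: L = λ/(μ-λ)
L = 4.2/(7.0-4.2) = 4.2/2.80
L = 1.5000 vehicles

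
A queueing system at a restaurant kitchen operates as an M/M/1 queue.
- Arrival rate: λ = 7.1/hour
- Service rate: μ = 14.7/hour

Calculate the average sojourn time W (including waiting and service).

First, compute utilization: ρ = λ/μ = 7.1/14.7 = 0.4830
For M/M/1: W = 1/(μ-λ)
W = 1/(14.7-7.1) = 1/7.60
W = 0.1316 hours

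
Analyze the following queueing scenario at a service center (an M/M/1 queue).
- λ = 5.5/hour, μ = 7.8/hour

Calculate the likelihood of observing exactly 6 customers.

ρ = λ/μ = 5.5/7.8 = 0.7051
P(n) = (1-ρ)ρⁿ
P(6) = (1-0.7051) × 0.7051^6
P(6) = 0.2949 × 0.1229
P(6) = 0.03624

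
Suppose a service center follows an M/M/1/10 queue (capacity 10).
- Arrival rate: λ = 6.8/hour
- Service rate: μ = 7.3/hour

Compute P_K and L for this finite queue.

ρ = λ/μ = 6.8/7.3 = 0.9315
P₀ = (1-ρ)/(1-ρ^(K+1)) = (1-0.9315)/(1-0.9315^11) = 0.06850/0.5418 = 0.1264
P_K = P₀×ρ^K = 0.12642 × 0.9315^10 = 0.12642 × 0.49185 = 0.06218
Blocking probability P_10 = 0.06218 (6.22%)
L = ρ[1 - (K+1)ρ^K + Kρ^(K+1)] / [(1-ρ)(1-ρ^(K+1))]
L = 0.9315 × (1 - 11×0.4918454 + 10×0.4581540) / ((1 - 0.9315) × (1 - 0.4581540)) = 4.2976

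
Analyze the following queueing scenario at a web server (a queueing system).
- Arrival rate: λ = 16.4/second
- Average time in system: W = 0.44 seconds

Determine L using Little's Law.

Little's Law: L = λW
L = 16.4 × 0.44 = 7.2160 requests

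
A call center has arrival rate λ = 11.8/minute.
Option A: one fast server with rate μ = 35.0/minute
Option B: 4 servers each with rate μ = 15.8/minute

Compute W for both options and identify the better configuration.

Option A: single server μ = 35.0 (M/M/1)
  ρ_A = 11.8/35.0 = 0.3371
  W_A = 1/(μ-λ) = 1/(35.0-11.8) = 1/23.20 = 0.04310

Option B: 4 servers μ = 15.8 (M/M/4)
  ρ_B = λ/(cμ) = 11.8/(4×15.8) = 0.1867
  Offered load a = λ/μ = cρ = 11.8/15.8 = 0.7468
  P₀ = [ Σₙ₌₀^3 aⁿ/n! + a^4/(4!(1-ρ)) ]⁻¹
  Σ = a^0/0! + a^1/1! + a^2/2! + a^3/3! = 1.0000 + 0.7468 + 0.2789 + 0.06943 = 2.0951
  a^4/(4!(1-ρ)) = 0.3111/(24 × 0.8133) = 0.01594
  P₀ = 1/(2.0951 + 0.01594) = 0.4737
  Lq = P₀·a^4·ρ / (4!(1-ρ)²) = 0.4737 × 0.3111 × 0.1867 / (24 × 0.6614) = 0.001733
  Wq_B = Lq/λ = 0.001733/11.8 = 0.0001469
  W_B = Wq_B + 1/μ = 0.0001469 + 0.06329 = 0.06344

Since W_A = 0.04310 < W_B = 0.06344, Option A (single fast server) has the shorter time in system.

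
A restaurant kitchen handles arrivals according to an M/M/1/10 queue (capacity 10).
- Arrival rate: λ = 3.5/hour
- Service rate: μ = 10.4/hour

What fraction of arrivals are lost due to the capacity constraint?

ρ = λ/μ = 3.5/10.4 = 0.33654
P₀ = (1-ρ)/(1-ρ^(K+1)) = (1-0.33654)/(1-0.33654^11) = 0.6635/1.0000 = 0.6635
P_K = P₀×ρ^K = 0.66346 × 0.33654^10 = 0.66346 × 0.000018637 = 0.00001236
Blocking probability = 0.001236%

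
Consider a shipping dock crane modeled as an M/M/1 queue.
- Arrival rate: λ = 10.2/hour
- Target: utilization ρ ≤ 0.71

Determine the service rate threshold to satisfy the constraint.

ρ = λ/μ, so μ = λ/ρ
μ ≥ 10.2/0.71 = 14.3662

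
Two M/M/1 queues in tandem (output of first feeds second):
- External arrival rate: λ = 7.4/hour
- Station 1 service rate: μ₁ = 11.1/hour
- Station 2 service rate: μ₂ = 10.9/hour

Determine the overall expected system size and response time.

By Jackson's theorem, each station behaves as independent M/M/1.
Station 1: ρ₁ = 7.4/11.1 = 0.6667, L₁ = ρ₁/(1-ρ₁) = λ/(μ₁-λ) = 7.4/3.70 = 2.0000
Station 2: ρ₂ = 7.4/10.9 = 0.6789, L₂ = ρ₂/(1-ρ₂) = λ/(μ₂-λ) = 7.4/3.50 = 2.1143
Total: L = L₁ + L₂ = 2.0000 + 2.1143 = 4.1143
W = L/λ = 4.1143/7.4 = 0.5560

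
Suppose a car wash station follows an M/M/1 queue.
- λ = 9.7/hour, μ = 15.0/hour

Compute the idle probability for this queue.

ρ = λ/μ = 9.7/15.0 = 0.6467
P(0) = 1 - ρ = 1 - 0.6467 = 0.3533
The server is idle 35.33% of the time.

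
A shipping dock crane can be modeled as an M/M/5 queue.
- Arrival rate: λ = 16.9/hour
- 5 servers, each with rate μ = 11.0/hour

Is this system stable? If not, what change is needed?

Stability requires ρ = λ/(cμ) < 1
ρ = 16.9/(5 × 11.0) = 16.9/55.00 = 0.3073
Since 0.3073 < 1, the system is STABLE.
The servers are busy 30.73% of the time.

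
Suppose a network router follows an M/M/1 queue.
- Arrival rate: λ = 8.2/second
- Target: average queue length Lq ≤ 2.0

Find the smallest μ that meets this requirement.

For M/M/1: Lq = λ²/(μ(μ-λ))
Need Lq ≤ 2.0, i.e. μ(μ-λ) ≥ λ²/2.0
μ² - 8.2μ - 67.24/2.0 ≥ 0  →  μ² - 8.2μ - 33.6200 ≥ 0
Quadratic formula (positive root): μ = [λ + √(λ² + 4×33.6200)]/2
Discriminant: 67.24 + 4×33.6200 = 201.7200, √201.7200 = 14.2028
μ ≥ (8.2 + 14.2028)/2 = 11.2014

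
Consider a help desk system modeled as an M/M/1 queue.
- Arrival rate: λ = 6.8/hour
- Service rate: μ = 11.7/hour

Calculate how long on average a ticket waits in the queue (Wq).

First, compute utilization: ρ = λ/μ = 6.8/11.7 = 0.5812
For M/M/1: Wq = λ/(μ(μ-λ))
Wq = 6.8/(11.7 × (11.7-6.8))
Wq = 6.8/(11.7 × 4.90)
Wq = 0.1186 hours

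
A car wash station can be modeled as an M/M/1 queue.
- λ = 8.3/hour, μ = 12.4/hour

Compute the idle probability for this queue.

ρ = λ/μ = 8.3/12.4 = 0.6694
P(0) = 1 - ρ = 1 - 0.6694 = 0.3306
The server is idle 33.06% of the time.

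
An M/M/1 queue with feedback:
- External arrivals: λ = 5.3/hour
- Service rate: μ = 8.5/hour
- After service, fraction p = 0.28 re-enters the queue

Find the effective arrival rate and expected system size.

Effective arrival rate: λ_eff = λ/(1-p) = 5.3/(1-0.28) = 5.3/0.72 = 7.36111
ρ = λ_eff/μ = 7.36111/8.5 = 0.866013
L = ρ/(1-ρ) = 0.866013/(1-0.866013) = 6.4634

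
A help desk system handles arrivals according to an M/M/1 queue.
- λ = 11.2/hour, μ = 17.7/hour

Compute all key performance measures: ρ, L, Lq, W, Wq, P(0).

Step 1: ρ = λ/μ = 11.2/17.7 = 0.6328
Step 2: L = λ/(μ-λ) = 11.2/6.50 = 1.7231
Step 3: Lq = λ²/(μ(μ-λ)) = 125.44/(17.7×6.50) = 1.0903
Step 4: W = 1/(μ-λ) = 1/6.50 = 0.15385
Step 5: Wq = λ/(μ(μ-λ)) = 11.2/(17.7×6.50) = 0.09735
Step 6: P(0) = 1-ρ = 0.3672
Verify: L = λW = 11.2×0.15385 = 1.7231 ✔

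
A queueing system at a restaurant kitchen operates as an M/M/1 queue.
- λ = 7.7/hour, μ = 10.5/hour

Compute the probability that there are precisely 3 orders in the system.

ρ = λ/μ = 7.7/10.5 = 0.7333
P(n) = (1-ρ)ρⁿ
P(3) = (1-0.7333) × 0.7333^3
P(3) = 0.2667 × 0.3943
P(3) = 0.1052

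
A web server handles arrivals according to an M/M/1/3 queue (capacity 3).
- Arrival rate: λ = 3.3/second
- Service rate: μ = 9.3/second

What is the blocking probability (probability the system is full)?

ρ = λ/μ = 3.3/9.3 = 0.35484
P₀ = (1-ρ)/(1-ρ^(K+1)) = (1-0.35484)/(1-0.35484^4) = 0.6452/0.9841 = 0.6556
P_K = P₀×ρ^K = 0.6556 × 0.35484^3 = 0.6556 × 0.04468 = 0.02929
Blocking probability = 2.93%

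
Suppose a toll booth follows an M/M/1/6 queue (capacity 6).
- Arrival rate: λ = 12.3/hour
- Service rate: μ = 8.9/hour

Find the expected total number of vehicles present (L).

ρ = λ/μ = 12.3/8.9 = 1.38202
P₀ = (1-ρ)/(1-ρ^(K+1)) = (1-1.38202)/(1-1.38202^7) = -0.3820/-8.6294 = 0.04427
P_K = P₀×ρ^K = 0.04427 × 1.38202^6 = 0.04427 × 6.9676 = 0.3085
L = ρ[1 - (K+1)ρ^K + Kρ^(K+1)] / [(1-ρ)(1-ρ^(K+1))]
L = 1.38202 × (1 - 7×6.96764 + 6×9.62942) / ((1 - 1.38202) × (1 - 9.62942)) = 4.1935 vehicles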